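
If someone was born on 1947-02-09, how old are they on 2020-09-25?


Birth: 1947-02-09
Reference: 2020-09-25
Year difference: 2020 - 1947 = 73

73 years old


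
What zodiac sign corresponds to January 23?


Date: January 23
Conventional tropical zodiac dates: Aquarius from January 20 onward; Pisces starts February 19
January 23 falls within the Aquarius range

Aquarius


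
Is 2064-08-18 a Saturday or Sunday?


Anchor: Jan 1, 2064. With p = 2064 - 1 = 2063: (p + p//4 - p//100 + p//400) mod 7 = (2063 + 515 - 20 + 5) mod 7 = 2563 mod 7 = 1 -> Tuesday (Mon=0 ... Sun=6)
Day of year: 231; offset = 230
Weekday index = (1 + 230) mod 7 = 0 -> Monday
Weekend days: Saturday, Sunday

No


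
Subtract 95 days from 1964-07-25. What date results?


Start: 1964-07-25, subtract 95 days
Back 25 days from July 25 reaches June 30, 1964 -> 70 left
June 1964 has 30 days -> back to May 31, 1964 -> 40 left
May 1964 has 31 days -> back to April 30, 1964 -> 9 left
April 1964: 30 - 9 = 21 -> lands on April 21

Result: 1964-04-21


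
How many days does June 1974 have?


June 1974

30 days


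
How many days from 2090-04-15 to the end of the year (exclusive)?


Day of year: 105 of 365
Remaining = 365 - 105

260 days


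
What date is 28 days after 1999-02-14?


Start: 1999-02-14, add 28 days
February 1999 has 28 days: 28 - 14 = 14 days to February 28 -> 14 left
March 1999: 14 <= 31 -> lands on March 14

Result: 1999-03-14


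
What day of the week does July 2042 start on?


Target: July 1, 2042
Anchor: Jan 1, 2042. With p = 2042 - 1 = 2041: (p + p//4 - p//100 + p//400) mod 7 = (2041 + 510 - 20 + 5) mod 7 = 2536 mod 7 = 2 -> Wednesday (Mon=0 ... Sun=6)
Days before July (Jan-Jun): 181 days
Weekday index = (2 + 181) mod 7 = 1

Tuesday


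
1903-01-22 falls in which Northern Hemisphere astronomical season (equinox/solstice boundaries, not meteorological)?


Date: January 22
Astronomical Winter (approx.; exact equinox/solstice day varies by year): December 21 to March 19
January 22 falls within the Winter window

Winter


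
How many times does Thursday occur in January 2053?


January 2053 has 31 days
Anchor: Jan 1, 2053. With p = 2053 - 1 = 2052: (p + p//4 - p//100 + p//400) mod 7 = (2052 + 513 - 20 + 5) mod 7 = 2550 mod 7 = 2 -> Wednesday (Mon=0 ... Sun=6)
January 1 is the anchor itself -> Wednesday
First Thursday is January 2
Thursdays: 2, 9, 16, 23, 30

5 Thursdays


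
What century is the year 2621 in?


Century = (year - 1) // 100 + 1
= (2621 - 1) // 100 + 1
= 2620 // 100 + 1
= 26 + 1

27th century


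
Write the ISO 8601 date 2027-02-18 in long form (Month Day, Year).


ISO 2027-02-18 parses as year=2027, month=02, day=18
Month 2 -> February

February 18, 2027


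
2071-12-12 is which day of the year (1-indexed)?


Date: December 12, 2071
Days in months 1 through 11: 334
Plus 12 days in December

Day of year: 346


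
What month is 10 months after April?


April is month 4
4 + 10 = 14; wrap: 14 - 12 = 2

February


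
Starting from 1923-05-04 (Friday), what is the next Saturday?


Current: Friday
Target: Saturday
Days ahead: 1

Next Saturday: 1923-05-05


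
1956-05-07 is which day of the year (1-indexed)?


Date: May 7, 1956
Days in months 1 through 4: 121
Plus 7 days in May

Day of year: 128


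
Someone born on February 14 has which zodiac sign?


Date: February 14
Conventional tropical zodiac dates: Aquarius from January 20 onward; Pisces starts February 19
February 14 falls within the Aquarius range

Aquarius


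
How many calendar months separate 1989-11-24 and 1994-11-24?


From November 1989 to November 1994
5 years * 12 = 60 months = 60

60 months


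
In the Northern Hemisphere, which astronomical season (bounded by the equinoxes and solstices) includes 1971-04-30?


Date: April 30
Astronomical Spring (approx.; exact equinox/solstice day varies by year): March 20 to June 20
April 30 falls within the Spring window

Spring


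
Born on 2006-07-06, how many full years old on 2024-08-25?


Birth: 2006-07-06
Reference: 2024-08-25
Year difference: 2024 - 2006 = 18

18 years old


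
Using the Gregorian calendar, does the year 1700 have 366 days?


Gregorian leap year rule: divisible by 4, but not by 100, unless also by 400.
1700 is divisible by 100 but not 400 -> not a leap year

No


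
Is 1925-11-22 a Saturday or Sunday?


Anchor: Jan 1, 1925. With p = 1925 - 1 = 1924: (p + p//4 - p//100 + p//400) mod 7 = (1924 + 481 - 19 + 4) mod 7 = 2390 mod 7 = 3 -> Thursday (Mon=0 ... Sun=6)
Day of year: 326; offset = 325
Weekday index = (3 + 325) mod 7 = 6 -> Sunday
Weekend days: Saturday, Sunday

Yes


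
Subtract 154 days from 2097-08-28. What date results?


Start: 2097-08-28, subtract 154 days
Back 28 days from August 28 reaches July 31, 2097 -> 126 left
July 2097 has 31 days -> back to June 30, 2097 -> 95 left
June 2097 has 30 days -> back to May 31, 2097 -> 65 left
May 2097 has 31 days -> back to April 30, 2097 -> 34 left
April 2097 has 30 days -> back to March 31, 2097 -> 4 left
March 2097: 31 - 4 = 27 -> lands on March 27

Result: 2097-03-27


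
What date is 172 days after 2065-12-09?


Start: 2065-12-09, add 172 days
December 2065 has 31 days: 31 - 9 = 22 days to December 31 -> 150 left
January 2066 has 31 days -> 119 left
February 2066 has 28 days -> 91 left
March 2066 has 31 days -> 60 left
April 2066 has 30 days -> 30 left
May 2066: 30 <= 31 -> lands on May 30

Result: 2066-05-30


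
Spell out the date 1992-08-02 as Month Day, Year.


ISO 1992-08-02 parses as year=1992, month=08, day=02
Month 8 -> August

August 2, 1992


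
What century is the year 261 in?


Century = (year - 1) // 100 + 1
= (261 - 1) // 100 + 1
= 260 // 100 + 1
= 2 + 1

3rd century


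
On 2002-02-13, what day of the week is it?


Date: February 13, 2002
Anchor: Jan 1, 2002. With p = 2002 - 1 = 2001: (p + p//4 - p//100 + p//400) mod 7 = (2001 + 500 - 20 + 5) mod 7 = 2486 mod 7 = 1 -> Tuesday (Mon=0 ... Sun=6)
Days before February (Jan): 31; offset = 31 + 13 - 1 = 43
Weekday index = (1 + 43) mod 7 = 2

Day of the week: Wednesday


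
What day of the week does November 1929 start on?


Target: November 1, 1929
Anchor: Jan 1, 1929. With p = 1929 - 1 = 1928: (p + p//4 - p//100 + p//400) mod 7 = (1928 + 482 - 19 + 4) mod 7 = 2395 mod 7 = 1 -> Tuesday (Mon=0 ... Sun=6)
Days before November (Jan-Oct): 304 days
Weekday index = (1 + 304) mod 7 = 4

Friday


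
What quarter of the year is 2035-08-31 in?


Month: August (month 8)
Q1: Jan-Mar, Q2: Apr-Jun, Q3: Jul-Sep, Q4: Oct-Dec

Q3


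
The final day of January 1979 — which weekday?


January 1979 has 31 days
Anchor: Jan 1, 1979. With p = 1979 - 1 = 1978: (p + p//4 - p//100 + p//400) mod 7 = (1978 + 494 - 19 + 4) mod 7 = 2457 mod 7 = 0 -> Monday (Mon=0 ... Sun=6)
January 1 is the anchor itself -> Monday
Last day offset: 31 - 1 = 30 days
Weekday index = (0 + 30) mod 7 = 2

Wednesday, January 31


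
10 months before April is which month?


April is month 4
4 - 10 = -6; wrap: -6 + 12 = 6

June


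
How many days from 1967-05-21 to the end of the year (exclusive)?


Day of year: 141 of 365
Remaining = 365 - 141

224 days


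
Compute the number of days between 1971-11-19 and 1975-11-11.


From 1971-11-19 to 1975-11-11
1971-11-19: days before November = 31 + 28 + 31 + 30 + 31 + 30 + 31 + 31 + 30 + 31 = 304 (1971 is not a leap year); day of year = 304 + 19 = 323
1975-11-11: days before November = 31 + 28 + 31 + 30 + 31 + 30 + 31 + 31 + 30 + 31 = 304 (1975 is not a leap year); day of year = 304 + 11 = 315
Rest of 1971: 365 - 323 = 42
Full years 1972 (366), 1973 (365), 1974 (365): 1096
Total = 42 + 1096 + 315 = 1453

1453 days


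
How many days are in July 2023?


July 2023

31 days


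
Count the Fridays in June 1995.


June 1995 has 30 days
Anchor: Jan 1, 1995. With p = 1995 - 1 = 1994: (p + p//4 - p//100 + p//400) mod 7 = (1994 + 498 - 19 + 4) mod 7 = 2477 mod 7 = 6 -> Sunday (Mon=0 ... Sun=6)
Days before June (Jan-May): 151; June 1 index = (6 + 151) mod 7 = 3 -> Thursday
First Friday is June 2
Fridays: 2, 9, 16, 23, 30

5 Fridays


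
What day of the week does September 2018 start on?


Target: September 1, 2018
Anchor: Jan 1, 2018. With p = 2018 - 1 = 2017: (p + p//4 - p//100 + p//400) mod 7 = (2017 + 504 - 20 + 5) mod 7 = 2506 mod 7 = 0 -> Monday (Mon=0 ... Sun=6)
Days before September (Jan-Aug): 243 days
Weekday index = (0 + 243) mod 7 = 5

Saturday


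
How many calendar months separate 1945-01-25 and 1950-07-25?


From January 1945 to July 1950
5 years * 12 = 60 months, plus 6 months = 66

66 months


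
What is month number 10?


Month 10 of 12

October


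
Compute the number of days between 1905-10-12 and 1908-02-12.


From 1905-10-12 to 1908-02-12
1905-10-12: days before October = 31 + 28 + 31 + 30 + 31 + 30 + 31 + 31 + 30 = 273 (1905 is not a leap year); day of year = 273 + 12 = 285
1908-02-12: days before February = 31; day of year = 31 + 12 = 43
Rest of 1905: 365 - 285 = 80
Full years 1906 (365), 1907 (365): 730
Total = 80 + 730 + 43 = 853

853 days


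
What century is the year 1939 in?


Century = (year - 1) // 100 + 1
= (1939 - 1) // 100 + 1
= 1938 // 100 + 1
= 19 + 1

20th century


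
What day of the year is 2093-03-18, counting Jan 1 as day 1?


Date: March 18, 2093
Days in months 1 through 2: 59
Plus 18 days in March

Day of year: 77


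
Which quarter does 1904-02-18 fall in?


Month: February (month 2)
Q1: Jan-Mar, Q2: Apr-Jun, Q3: Jul-Sep, Q4: Oct-Dec

Q1


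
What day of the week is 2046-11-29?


Date: November 29, 2046
Anchor: Jan 1, 2046. With p = 2046 - 1 = 2045: (p + p//4 - p//100 + p//400) mod 7 = (2045 + 511 - 20 + 5) mod 7 = 2541 mod 7 = 0 -> Monday (Mon=0 ... Sun=6)
Days before November (Jan-Oct): 304; offset = 304 + 29 - 1 = 332
Weekday index = (0 + 332) mod 7 = 3

Day of the week: Thursday


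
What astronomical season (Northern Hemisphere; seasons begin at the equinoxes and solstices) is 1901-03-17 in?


Date: March 17
Astronomical Winter (approx.; exact equinox/solstice day varies by year): December 21 to March 19
March 17 falls within the Winter window

Winter


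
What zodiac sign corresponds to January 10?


Date: January 10
Conventional tropical zodiac dates: Capricorn from December 22 onward; Aquarius starts January 20
January 10 falls within the Capricorn range

Capricorn


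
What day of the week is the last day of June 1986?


June 1986 has 30 days
Anchor: Jan 1, 1986. With p = 1986 - 1 = 1985: (p + p//4 - p//100 + p//400) mod 7 = (1985 + 496 - 19 + 4) mod 7 = 2466 mod 7 = 2 -> Wednesday (Mon=0 ... Sun=6)
Days before June (Jan-May): 151; June 1 index = (2 + 151) mod 7 = 6 -> Sunday
Last day offset: 30 - 1 = 29 days
Weekday index = (6 + 29) mod 7 = 0

Monday, June 30


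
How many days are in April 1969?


April 1969

30 days


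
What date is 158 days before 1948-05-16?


Start: 1948-05-16, subtract 158 days
Back 16 days from May 16 reaches April 30, 1948 -> 142 left
April 1948 has 30 days -> back to March 31, 1948 -> 112 left
March 1948 has 31 days -> back to February 29, 1948 -> 81 left
February 1948 has 29 days -> back to January 31, 1948 -> 52 left
January 1948 has 31 days -> back to December 31, 1947 -> 21 left
December 1947: 31 - 21 = 10 -> lands on December 10

Result: 1947-12-10


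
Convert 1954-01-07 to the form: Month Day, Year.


ISO 1954-01-07 parses as year=1954, month=01, day=07
Month 1 -> January

January 7, 1954


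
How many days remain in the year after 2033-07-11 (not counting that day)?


Day of year: 192 of 365
Remaining = 365 - 192

173 days


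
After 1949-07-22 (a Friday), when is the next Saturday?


Current: Friday
Target: Saturday
Days ahead: 1

Next Saturday: 1949-07-23


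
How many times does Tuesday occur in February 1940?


February 1940 has 29 days
Anchor: Jan 1, 1940. With p = 1940 - 1 = 1939: (p + p//4 - p//100 + p//400) mod 7 = (1939 + 484 - 19 + 4) mod 7 = 2408 mod 7 = 0 -> Monday (Mon=0 ... Sun=6)
Days before February (Jan): 31; February 1 index = (0 + 31) mod 7 = 3 -> Thursday
First Tuesday is February 6
Tuesdays: 6, 13, 20, 27

4 Tuesdays


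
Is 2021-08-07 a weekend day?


Anchor: Jan 1, 2021. With p = 2021 - 1 = 2020: (p + p//4 - p//100 + p//400) mod 7 = (2020 + 505 - 20 + 5) mod 7 = 2510 mod 7 = 4 -> Friday (Mon=0 ... Sun=6)
Day of year: 219; offset = 218
Weekday index = (4 + 218) mod 7 = 5 -> Saturday
Weekend days: Saturday, Sunday

Yes


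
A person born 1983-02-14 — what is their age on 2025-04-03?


Birth: 1983-02-14
Reference: 2025-04-03
Year difference: 2025 - 1983 = 42

42 years old


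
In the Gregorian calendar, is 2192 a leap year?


Gregorian leap year rule: divisible by 4, but not by 100, unless also by 400.
2192 is divisible by 4 but not 100 -> leap year

Yes


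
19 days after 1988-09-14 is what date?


Start: 1988-09-14, add 19 days
September 1988 has 30 days: 30 - 14 = 16 days to September 30 -> 3 left
October 1988: 3 <= 31 -> lands on October 3

Result: 1988-10-03


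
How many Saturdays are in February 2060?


February 2060 has 29 days
Anchor: Jan 1, 2060. With p = 2060 - 1 = 2059: (p + p//4 - p//100 + p//400) mod 7 = (2059 + 514 - 20 + 5) mod 7 = 2558 mod 7 = 3 -> Thursday (Mon=0 ... Sun=6)
Days before February (Jan): 31; February 1 index = (3 + 31) mod 7 = 6 -> Sunday
First Saturday is February 7
Saturdays: 7, 14, 21, 28

4 Saturdays


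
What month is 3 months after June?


June is month 6
6 + 3 = 9

September


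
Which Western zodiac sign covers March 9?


Date: March 9
Conventional tropical zodiac dates: Pisces from February 19 onward; Aries starts March 21
March 9 falls within the Pisces range

Pisces


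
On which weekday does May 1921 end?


May 1921 has 31 days
Anchor: Jan 1, 1921. With p = 1921 - 1 = 1920: (p + p//4 - p//100 + p//400) mod 7 = (1920 + 480 - 19 + 4) mod 7 = 2385 mod 7 = 5 -> Saturday (Mon=0 ... Sun=6)
Days before May (Jan-Apr): 120; May 1 index = (5 + 120) mod 7 = 6 -> Sunday
Last day offset: 31 - 1 = 30 days
Weekday index = (6 + 30) mod 7 = 1

Tuesday, May 31


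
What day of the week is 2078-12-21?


Date: December 21, 2078
Anchor: Jan 1, 2078. With p = 2078 - 1 = 2077: (p + p//4 - p//100 + p//400) mod 7 = (2077 + 519 - 20 + 5) mod 7 = 2581 mod 7 = 5 -> Saturday (Mon=0 ... Sun=6)
Days before December (Jan-Nov): 334; offset = 334 + 21 - 1 = 354
Weekday index = (5 + 354) mod 7 = 2

Day of the week: Wednesday


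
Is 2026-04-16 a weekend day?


Anchor: Jan 1, 2026. With p = 2026 - 1 = 2025: (p + p//4 - p//100 + p//400) mod 7 = (2025 + 506 - 20 + 5) mod 7 = 2516 mod 7 = 3 -> Thursday (Mon=0 ... Sun=6)
Day of year: 106; offset = 105
Weekday index = (3 + 105) mod 7 = 3 -> Thursday
Weekend days: Saturday, Sunday

No


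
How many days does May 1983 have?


May 1983

31 days


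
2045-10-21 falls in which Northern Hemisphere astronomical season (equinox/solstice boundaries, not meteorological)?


Date: October 21
Astronomical Autumn (approx.; exact equinox/solstice day varies by year): September 22 to December 20
October 21 falls within the Autumn window

Autumn


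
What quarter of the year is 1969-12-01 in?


Month: December (month 12)
Q1: Jan-Mar, Q2: Apr-Jun, Q3: Jul-Sep, Q4: Oct-Dec

Q4


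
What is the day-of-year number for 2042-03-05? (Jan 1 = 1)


Date: March 5, 2042
Days in months 1 through 2: 59
Plus 5 days in March

Day of year: 64


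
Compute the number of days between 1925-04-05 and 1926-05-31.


From 1925-04-05 to 1926-05-31
1925-04-05: days before April = 31 + 28 + 31 = 90 (1925 is not a leap year); day of year = 90 + 5 = 95
1926-05-31: days before May = 31 + 28 + 31 + 30 = 120 (1926 is not a leap year); day of year = 120 + 31 = 151
Rest of 1925: 365 - 95 = 270
Total = 270 + 151 = 421

421 days


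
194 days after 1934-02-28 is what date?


Start: 1934-02-28, add 194 days
February 28 is the last day of February 1934 -> 194 left
March 1934 has 31 days -> 163 left
April 1934 has 30 days -> 133 left
May 1934 has 31 days -> 102 left
June 1934 has 30 days -> 72 left
July 1934 has 31 days -> 41 left
August 1934 has 31 days -> 10 left
September 1934: 10 <= 30 -> lands on September 10

Result: 1934-09-10


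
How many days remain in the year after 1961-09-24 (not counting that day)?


Day of year: 267 of 365
Remaining = 365 - 267

98 days


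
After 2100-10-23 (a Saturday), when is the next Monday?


Current: Saturday
Target: Monday
Days ahead: 2

Next Monday: 2100-10-25


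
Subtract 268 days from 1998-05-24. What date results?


Start: 1998-05-24, subtract 268 days
Back 24 days from May 24 reaches April 30, 1998 -> 244 left
April 1998 has 30 days -> back to March 31, 1998 -> 214 left
March 1998 has 31 days -> back to February 28, 1998 -> 183 left
February 1998 has 28 days -> back to January 31, 1998 -> 155 left
January 1998 has 31 days -> back to December 31, 1997 -> 124 left
December 1997 has 31 days -> back to November 30, 1997 -> 93 left
November 1997 has 30 days -> back to October 31, 1997 -> 63 left
October 1997 has 31 days -> back to September 30, 1997 -> 32 left
September 1997 has 30 days -> back to August 31, 1997 -> 2 left
August 1997: 31 - 2 = 29 -> lands on August 29

Result: 1997-08-29


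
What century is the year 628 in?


Century = (year - 1) // 100 + 1
= (628 - 1) // 100 + 1
= 627 // 100 + 1
= 6 + 1

7th century


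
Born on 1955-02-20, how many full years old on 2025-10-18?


Birth: 1955-02-20
Reference: 2025-10-18
Year difference: 2025 - 1955 = 70

70 years old


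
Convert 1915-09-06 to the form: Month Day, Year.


ISO 1915-09-06 parses as year=1915, month=09, day=06
Month 9 -> September

September 6, 1915


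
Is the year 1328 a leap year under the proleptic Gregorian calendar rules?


Gregorian leap year rule: divisible by 4, but not by 100, unless also by 400.
1328 is divisible by 4 but not 100 -> leap year

Yes


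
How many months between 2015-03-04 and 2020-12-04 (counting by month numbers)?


From March 2015 to December 2020
5 years * 12 = 60 months, plus 9 months = 69

69 months


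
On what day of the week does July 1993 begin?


Target: July 1, 1993
Anchor: Jan 1, 1993. With p = 1993 - 1 = 1992: (p + p//4 - p//100 + p//400) mod 7 = (1992 + 498 - 19 + 4) mod 7 = 2475 mod 7 = 4 -> Friday (Mon=0 ... Sun=6)
Days before July (Jan-Jun): 181 days
Weekday index = (4 + 181) mod 7 = 3

Thursday


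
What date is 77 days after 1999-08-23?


Start: 1999-08-23, add 77 days
August 1999 has 31 days: 31 - 23 = 8 days to August 31 -> 69 left
September 1999 has 30 days -> 39 left
October 1999 has 31 days -> 8 left
November 1999: 8 <= 30 -> lands on November 8

Result: 1999-11-08


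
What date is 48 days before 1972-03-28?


Start: 1972-03-28, subtract 48 days
Back 28 days from March 28 reaches February 29, 1972 -> 20 left
February 1972: 29 - 20 = 9 -> lands on February 9

Result: 1972-02-09


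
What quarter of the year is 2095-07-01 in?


Month: July (month 7)
Q1: Jan-Mar, Q2: Apr-Jun, Q3: Jul-Sep, Q4: Oct-Dec

Q3


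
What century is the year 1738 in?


Century = (year - 1) // 100 + 1
= (1738 - 1) // 100 + 1
= 1737 // 100 + 1
= 17 + 1

18th century


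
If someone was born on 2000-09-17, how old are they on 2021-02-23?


Birth: 2000-09-17
Reference: 2021-02-23
Year difference: 2021 - 2000 = 21
Birthday not yet reached in 2021, subtract 1

20 years old


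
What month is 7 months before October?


October is month 10
10 - 7 = 3

March


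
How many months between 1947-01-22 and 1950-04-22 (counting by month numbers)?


From January 1947 to April 1950
3 years * 12 = 36 months, plus 3 months = 39

39 months


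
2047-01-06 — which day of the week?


Date: January 6, 2047
Anchor: Jan 1, 2047. With p = 2047 - 1 = 2046: (p + p//4 - p//100 + p//400) mod 7 = (2046 + 511 - 20 + 5) mod 7 = 2542 mod 7 = 1 -> Tuesday (Mon=0 ... Sun=6)
Days into year = 6 - 1 = 5
Weekday index = (1 + 5) mod 7 = 6

Day of the week: Sunday


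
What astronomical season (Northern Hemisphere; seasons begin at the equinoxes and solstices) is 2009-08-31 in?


Date: August 31
Astronomical Summer (approx.; exact equinox/solstice day varies by year): June 21 to September 21
August 31 falls within the Summer window

Summer


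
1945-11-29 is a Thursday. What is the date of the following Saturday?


Current: Thursday
Target: Saturday
Days ahead: 2

Next Saturday: 1945-12-01


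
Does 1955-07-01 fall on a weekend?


Anchor: Jan 1, 1955. With p = 1955 - 1 = 1954: (p + p//4 - p//100 + p//400) mod 7 = (1954 + 488 - 19 + 4) mod 7 = 2427 mod 7 = 5 -> Saturday (Mon=0 ... Sun=6)
Day of year: 182; offset = 181
Weekday index = (5 + 181) mod 7 = 4 -> Friday
Weekend days: Saturday, Sunday

No


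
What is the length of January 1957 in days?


January 1957

31 days


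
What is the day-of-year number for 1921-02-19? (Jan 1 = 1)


Date: February 19, 1921
Days in months 1 through 1: 31
Plus 19 days in February

Day of year: 50


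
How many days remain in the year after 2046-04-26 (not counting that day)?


Day of year: 116 of 365
Remaining = 365 - 116

249 days


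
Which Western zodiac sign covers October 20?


Date: October 20
Conventional tropical zodiac dates: Libra from September 23 onward; Scorpio starts October 23
October 20 falls within the Libra range

Libra


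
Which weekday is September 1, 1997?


Target: September 1, 1997
Anchor: Jan 1, 1997. With p = 1997 - 1 = 1996: (p + p//4 - p//100 + p//400) mod 7 = (1996 + 499 - 19 + 4) mod 7 = 2480 mod 7 = 2 -> Wednesday (Mon=0 ... Sun=6)
Days before September (Jan-Aug): 243 days
Weekday index = (2 + 243) mod 7 = 0

Monday


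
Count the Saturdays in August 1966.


August 1966 has 31 days
Anchor: Jan 1, 1966. With p = 1966 - 1 = 1965: (p + p//4 - p//100 + p//400) mod 7 = (1965 + 491 - 19 + 4) mod 7 = 2441 mod 7 = 5 -> Saturday (Mon=0 ... Sun=6)
Days before August (Jan-Jul): 212; August 1 index = (5 + 212) mod 7 = 0 -> Monday
First Saturday is August 6
Saturdays: 6, 13, 20, 27

4 Saturdays


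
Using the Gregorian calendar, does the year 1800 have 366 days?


Gregorian leap year rule: divisible by 4, but not by 100, unless also by 400.
1800 is divisible by 100 but not 400 -> not a leap year

No


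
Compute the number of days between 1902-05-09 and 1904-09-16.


From 1902-05-09 to 1904-09-16
1902-05-09: days before May = 31 + 28 + 31 + 30 = 120 (1902 is not a leap year); day of year = 120 + 9 = 129
1904-09-16: days before September = 31 + 29 + 31 + 30 + 31 + 30 + 31 + 31 = 244 (1904 is a leap year); day of year = 244 + 16 = 260
Rest of 1902: 365 - 129 = 236
Full years 1903 (365): 365
Total = 236 + 365 + 260 = 861

861 days


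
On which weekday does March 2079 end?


March 2079 has 31 days
Anchor: Jan 1, 2079. With p = 2079 - 1 = 2078: (p + p//4 - p//100 + p//400) mod 7 = (2078 + 519 - 20 + 5) mod 7 = 2582 mod 7 = 6 -> Sunday (Mon=0 ... Sun=6)
Days before March (Jan-Feb): 59; March 1 index = (6 + 59) mod 7 = 2 -> Wednesday
Last day offset: 31 - 1 = 30 days
Weekday index = (2 + 30) mod 7 = 4

Friday, March 31


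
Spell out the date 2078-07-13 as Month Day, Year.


ISO 2078-07-13 parses as year=2078, month=07, day=13
Month 7 -> July

July 13, 2078


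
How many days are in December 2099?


December 2099

31 days


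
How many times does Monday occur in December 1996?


December 1996 has 31 days
Anchor: Jan 1, 1996. With p = 1996 - 1 = 1995: (p + p//4 - p//100 + p//400) mod 7 = (1995 + 498 - 19 + 4) mod 7 = 2478 mod 7 = 0 -> Monday (Mon=0 ... Sun=6)
Days before December (Jan-Nov): 335; December 1 index = (0 + 335) mod 7 = 6 -> Sunday
First Monday is December 2
Mondays: 2, 9, 16, 23, 30

5 Mondays


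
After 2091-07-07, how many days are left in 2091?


Day of year: 188 of 365
Remaining = 365 - 188

177 days


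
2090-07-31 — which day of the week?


Date: July 31, 2090
Anchor: Jan 1, 2090. With p = 2090 - 1 = 2089: (p + p//4 - p//100 + p//400) mod 7 = (2089 + 522 - 20 + 5) mod 7 = 2596 mod 7 = 6 -> Sunday (Mon=0 ... Sun=6)
Days before July (Jan-Jun): 181; offset = 181 + 31 - 1 = 211
Weekday index = (6 + 211) mod 7 = 0

Day of the week: Monday


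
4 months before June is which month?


June is month 6
6 - 4 = 2

February


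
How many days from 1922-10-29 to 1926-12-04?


From 1922-10-29 to 1926-12-04
1922-10-29: days before October = 31 + 28 + 31 + 30 + 31 + 30 + 31 + 31 + 30 = 273 (1922 is not a leap year); day of year = 273 + 29 = 302
1926-12-04: days before December = 31 + 28 + 31 + 30 + 31 + 30 + 31 + 31 + 30 + 31 + 30 = 334 (1926 is not a leap year); day of year = 334 + 4 = 338
Rest of 1922: 365 - 302 = 63
Full years 1923 (365), 1924 (366), 1925 (365): 1096
Total = 63 + 1096 + 338 = 1497

1497 days


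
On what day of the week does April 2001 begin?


Target: April 1, 2001
Anchor: Jan 1, 2001. With p = 2001 - 1 = 2000: (p + p//4 - p//100 + p//400) mod 7 = (2000 + 500 - 20 + 5) mod 7 = 2485 mod 7 = 0 -> Monday (Mon=0 ... Sun=6)
Days before April (Jan-Mar): 90 days
Weekday index = (0 + 90) mod 7 = 6

Sunday


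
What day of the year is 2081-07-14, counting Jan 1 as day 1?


Date: July 14, 2081
Days in months 1 through 6: 181
Plus 14 days in July

Day of year: 195


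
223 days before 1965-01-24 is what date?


Start: 1965-01-24, subtract 223 days
Back 24 days from January 24 reaches December 31, 1964 -> 199 left
December 1964 has 31 days -> back to November 30, 1964 -> 168 left
November 1964 has 30 days -> back to October 31, 1964 -> 138 left
October 1964 has 31 days -> back to September 30, 1964 -> 107 left
September 1964 has 30 days -> back to August 31, 1964 -> 77 left
August 1964 has 31 days -> back to July 31, 1964 -> 46 left
July 1964 has 31 days -> back to June 30, 1964 -> 15 left
June 1964: 30 - 15 = 15 -> lands on June 15

Result: 1964-06-15


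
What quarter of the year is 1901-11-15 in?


Month: November (month 11)
Q1: Jan-Mar, Q2: Apr-Jun, Q3: Jul-Sep, Q4: Oct-Dec

Q4


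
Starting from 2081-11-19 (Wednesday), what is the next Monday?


Current: Wednesday
Target: Monday
Days ahead: 5

Next Monday: 2081-11-24


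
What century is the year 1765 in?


Century = (year - 1) // 100 + 1
= (1765 - 1) // 100 + 1
= 1764 // 100 + 1
= 17 + 1

18th century


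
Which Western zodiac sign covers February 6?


Date: February 6
Conventional tropical zodiac dates: Aquarius from January 20 onward; Pisces starts February 19
February 6 falls within the Aquarius range

Aquarius


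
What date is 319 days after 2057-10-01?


Start: 2057-10-01, add 319 days
October 2057 has 31 days: 31 - 1 = 30 days to October 31 -> 289 left
November 2057 has 30 days -> 259 left
December 2057 has 31 days -> 228 left
January 2058 has 31 days -> 197 left
February 2058 has 28 days -> 169 left
March 2058 has 31 days -> 138 left
April 2058 has 30 days -> 108 left
May 2058 has 31 days -> 77 left
June 2058 has 30 days -> 47 left
July 2058 has 31 days -> 16 left
August 2058: 16 <= 31 -> lands on August 16

Result: 2058-08-16


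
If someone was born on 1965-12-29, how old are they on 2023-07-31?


Birth: 1965-12-29
Reference: 2023-07-31
Year difference: 2023 - 1965 = 58
Birthday not yet reached in 2023, subtract 1

57 years old


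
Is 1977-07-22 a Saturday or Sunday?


Anchor: Jan 1, 1977. With p = 1977 - 1 = 1976: (p + p//4 - p//100 + p//400) mod 7 = (1976 + 494 - 19 + 4) mod 7 = 2455 mod 7 = 5 -> Saturday (Mon=0 ... Sun=6)
Day of year: 203; offset = 202
Weekday index = (5 + 202) mod 7 = 4 -> Friday
Weekend days: Saturday, Sunday

No


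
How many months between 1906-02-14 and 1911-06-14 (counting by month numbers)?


From February 1906 to June 1911
5 years * 12 = 60 months, plus 4 months = 64

64 months


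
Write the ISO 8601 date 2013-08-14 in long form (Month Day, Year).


ISO 2013-08-14 parses as year=2013, month=08, day=14
Month 8 -> August

August 14, 2013


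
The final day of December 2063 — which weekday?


December 2063 has 31 days
Anchor: Jan 1, 2063. With p = 2063 - 1 = 2062: (p + p//4 - p//100 + p//400) mod 7 = (2062 + 515 - 20 + 5) mod 7 = 2562 mod 7 = 0 -> Monday (Mon=0 ... Sun=6)
Days before December (Jan-Nov): 334; December 1 index = (0 + 334) mod 7 = 5 -> Saturday
Last day offset: 31 - 1 = 30 days
Weekday index = (5 + 30) mod 7 = 0

Monday, December 31


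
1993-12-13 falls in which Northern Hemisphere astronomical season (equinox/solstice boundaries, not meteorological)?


Date: December 13
Astronomical Autumn (approx.; exact equinox/solstice day varies by year): September 22 to December 20
December 13 falls within the Autumn window

Autumn


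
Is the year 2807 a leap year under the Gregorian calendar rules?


Gregorian leap year rule: divisible by 4, but not by 100, unless also by 400.
2807 is not divisible by 4 -> not a leap year

No


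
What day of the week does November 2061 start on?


Target: November 1, 2061
Anchor: Jan 1, 2061. With p = 2061 - 1 = 2060: (p + p//4 - p//100 + p//400) mod 7 = (2060 + 515 - 20 + 5) mod 7 = 2560 mod 7 = 5 -> Saturday (Mon=0 ... Sun=6)
Days before November (Jan-Oct): 304 days
Weekday index = (5 + 304) mod 7 = 1

Tuesday


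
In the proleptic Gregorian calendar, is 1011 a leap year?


Gregorian leap year rule: divisible by 4, but not by 100, unless also by 400.
1011 is not divisible by 4 -> not a leap year

No


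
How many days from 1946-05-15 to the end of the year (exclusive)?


Day of year: 135 of 365
Remaining = 365 - 135

230 days


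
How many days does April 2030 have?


April 2030

30 days


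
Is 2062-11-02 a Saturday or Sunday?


Anchor: Jan 1, 2062. With p = 2062 - 1 = 2061: (p + p//4 - p//100 + p//400) mod 7 = (2061 + 515 - 20 + 5) mod 7 = 2561 mod 7 = 6 -> Sunday (Mon=0 ... Sun=6)
Day of year: 306; offset = 305
Weekday index = (6 + 305) mod 7 = 3 -> Thursday
Weekend days: Saturday, Sunday

No


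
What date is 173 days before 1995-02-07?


Start: 1995-02-07, subtract 173 days
Back 7 days from February 7 reaches January 31, 1995 -> 166 left
January 1995 has 31 days -> back to December 31, 1994 -> 135 left
December 1994 has 31 days -> back to November 30, 1994 -> 104 left
November 1994 has 30 days -> back to October 31, 1994 -> 74 left
October 1994 has 31 days -> back to September 30, 1994 -> 43 left
September 1994 has 30 days -> back to August 31, 1994 -> 13 left
August 1994: 31 - 13 = 18 -> lands on August 18

Result: 1994-08-18


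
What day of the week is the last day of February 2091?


February 2091 has 28 days
Anchor: Jan 1, 2091. With p = 2091 - 1 = 2090: (p + p//4 - p//100 + p//400) mod 7 = (2090 + 522 - 20 + 5) mod 7 = 2597 mod 7 = 0 -> Monday (Mon=0 ... Sun=6)
Days before February (Jan): 31; February 1 index = (0 + 31) mod 7 = 3 -> Thursday
Last day offset: 28 - 1 = 27 days
Weekday index = (3 + 27) mod 7 = 2

Wednesday, February 28


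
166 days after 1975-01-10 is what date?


Start: 1975-01-10, add 166 days
January 1975 has 31 days: 31 - 10 = 21 days to January 31 -> 145 left
February 1975 has 28 days -> 117 left
March 1975 has 31 days -> 86 left
April 1975 has 30 days -> 56 left
May 1975 has 31 days -> 25 left
June 1975: 25 <= 30 -> lands on June 25

Result: 1975-06-25


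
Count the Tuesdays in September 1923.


September 1923 has 30 days
Anchor: Jan 1, 1923. With p = 1923 - 1 = 1922: (p + p//4 - p//100 + p//400) mod 7 = (1922 + 480 - 19 + 4) mod 7 = 2387 mod 7 = 0 -> Monday (Mon=0 ... Sun=6)
Days before September (Jan-Aug): 243; September 1 index = (0 + 243) mod 7 = 5 -> Saturday
First Tuesday is September 4
Tuesdays: 4, 11, 18, 25

4 Tuesdays


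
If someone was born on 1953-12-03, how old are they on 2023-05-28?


Birth: 1953-12-03
Reference: 2023-05-28
Year difference: 2023 - 1953 = 70
Birthday not yet reached in 2023, subtract 1

69 years old


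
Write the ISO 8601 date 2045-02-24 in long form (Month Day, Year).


ISO 2045-02-24 parses as year=2045, month=02, day=24
Month 2 -> February

February 24, 2045


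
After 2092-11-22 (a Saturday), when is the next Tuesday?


Current: Saturday
Target: Tuesday
Days ahead: 3

Next Tuesday: 2092-11-25


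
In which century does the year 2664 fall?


Century = (year - 1) // 100 + 1
= (2664 - 1) // 100 + 1
= 2663 // 100 + 1
= 26 + 1

27th century


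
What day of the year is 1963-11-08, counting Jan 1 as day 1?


Date: November 8, 1963
Days in months 1 through 10: 304
Plus 8 days in November

Day of year: 312


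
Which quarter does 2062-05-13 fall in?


Month: May (month 5)
Q1: Jan-Mar, Q2: Apr-Jun, Q3: Jul-Sep, Q4: Oct-Dec

Q2


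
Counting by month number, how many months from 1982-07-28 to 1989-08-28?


From July 1982 to August 1989
7 years * 12 = 84 months, plus 1 month = 85

85 months


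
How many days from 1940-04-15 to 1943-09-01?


From 1940-04-15 to 1943-09-01
1940-04-15: days before April = 31 + 29 + 31 = 91 (1940 is a leap year); day of year = 91 + 15 = 106
1943-09-01: days before September = 31 + 28 + 31 + 30 + 31 + 30 + 31 + 31 = 243 (1943 is not a leap year); day of year = 243 + 1 = 244
Rest of 1940: 366 - 106 = 260
Full years 1941 (365), 1942 (365): 730
Total = 260 + 730 + 244 = 1234

1234 days


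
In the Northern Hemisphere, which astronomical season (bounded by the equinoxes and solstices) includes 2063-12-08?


Date: December 8
Astronomical Autumn (approx.; exact equinox/solstice day varies by year): September 22 to December 20
December 8 falls within the Autumn window

Autumn


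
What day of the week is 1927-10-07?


Date: October 7, 1927
Anchor: Jan 1, 1927. With p = 1927 - 1 = 1926: (p + p//4 - p//100 + p//400) mod 7 = (1926 + 481 - 19 + 4) mod 7 = 2392 mod 7 = 5 -> Saturday (Mon=0 ... Sun=6)
Days before October (Jan-Sep): 273; offset = 273 + 7 - 1 = 279
Weekday index = (5 + 279) mod 7 = 4

Day of the week: Friday


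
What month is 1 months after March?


March is month 3
3 + 1 = 4

April


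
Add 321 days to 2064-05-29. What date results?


Start: 2064-05-29, add 321 days
May 2064 has 31 days: 31 - 29 = 2 days to May 31 -> 319 left
June 2064 has 30 days -> 289 left
July 2064 has 31 days -> 258 left
August 2064 has 31 days -> 227 left
September 2064 has 30 days -> 197 left
October 2064 has 31 days -> 166 left
November 2064 has 30 days -> 136 left
December 2064 has 31 days -> 105 left
January 2065 has 31 days -> 74 left
February 2065 has 28 days -> 46 left
March 2065 has 31 days -> 15 left
April 2065: 15 <= 30 -> lands on April 15

Result: 2065-04-15


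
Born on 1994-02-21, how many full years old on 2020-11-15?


Birth: 1994-02-21
Reference: 2020-11-15
Year difference: 2020 - 1994 = 26

26 years old


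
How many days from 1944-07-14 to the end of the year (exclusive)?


Day of year: 196 of 366
Remaining = 366 - 196

170 days


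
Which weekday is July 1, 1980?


Target: July 1, 1980
Anchor: Jan 1, 1980. With p = 1980 - 1 = 1979: (p + p//4 - p//100 + p//400) mod 7 = (1979 + 494 - 19 + 4) mod 7 = 2458 mod 7 = 1 -> Tuesday (Mon=0 ... Sun=6)
Days before July (Jan-Jun): 182 days
Weekday index = (1 + 182) mod 7 = 1

Tuesday


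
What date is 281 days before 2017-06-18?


Start: 2017-06-18, subtract 281 days
Back 18 days from June 18 reaches May 31, 2017 -> 263 left
May 2017 has 31 days -> back to April 30, 2017 -> 232 left
April 2017 has 30 days -> back to March 31, 2017 -> 202 left
March 2017 has 31 days -> back to February 28, 2017 -> 171 left
February 2017 has 28 days -> back to January 31, 2017 -> 143 left
January 2017 has 31 days -> back to December 31, 2016 -> 112 left
December 2016 has 31 days -> back to November 30, 2016 -> 81 left
November 2016 has 30 days -> back to October 31, 2016 -> 51 left
October 2016 has 31 days -> back to September 30, 2016 -> 20 left
September 2016: 30 - 20 = 10 -> lands on September 10

Result: 2016-09-10


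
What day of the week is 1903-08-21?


Date: August 21, 1903
Anchor: Jan 1, 1903. With p = 1903 - 1 = 1902: (p + p//4 - p//100 + p//400) mod 7 = (1902 + 475 - 19 + 4) mod 7 = 2362 mod 7 = 3 -> Thursday (Mon=0 ... Sun=6)
Days before August (Jan-Jul): 212; offset = 212 + 21 - 1 = 232
Weekday index = (3 + 232) mod 7 = 4

Day of the week: Friday


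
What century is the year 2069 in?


Century = (year - 1) // 100 + 1
= (2069 - 1) // 100 + 1
= 2068 // 100 + 1
= 20 + 1

21st century


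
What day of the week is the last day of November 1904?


November 1904 has 30 days
Anchor: Jan 1, 1904. With p = 1904 - 1 = 1903: (p + p//4 - p//100 + p//400) mod 7 = (1903 + 475 - 19 + 4) mod 7 = 2363 mod 7 = 4 -> Friday (Mon=0 ... Sun=6)
Days before November (Jan-Oct): 305; November 1 index = (4 + 305) mod 7 = 1 -> Tuesday
Last day offset: 30 - 1 = 29 days
Weekday index = (1 + 29) mod 7 = 2

Wednesday, November 30


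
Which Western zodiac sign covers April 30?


Date: April 30
Conventional tropical zodiac dates: Taurus from April 20 onward; Gemini starts May 21
April 30 falls within the Taurus range

Taurus


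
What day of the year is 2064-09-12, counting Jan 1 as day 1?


Date: September 12, 2064
Days in months 1 through 8: 244
Plus 12 days in September

Day of year: 256


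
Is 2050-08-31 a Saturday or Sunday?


Anchor: Jan 1, 2050. With p = 2050 - 1 = 2049: (p + p//4 - p//100 + p//400) mod 7 = (2049 + 512 - 20 + 5) mod 7 = 2546 mod 7 = 5 -> Saturday (Mon=0 ... Sun=6)
Day of year: 243; offset = 242
Weekday index = (5 + 242) mod 7 = 2 -> Wednesday
Weekend days: Saturday, Sunday

No


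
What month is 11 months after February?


February is month 2
2 + 11 = 13; wrap: 13 - 12 = 1

January


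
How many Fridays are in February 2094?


February 2094 has 28 days
Anchor: Jan 1, 2094. With p = 2094 - 1 = 2093: (p + p//4 - p//100 + p//400) mod 7 = (2093 + 523 - 20 + 5) mod 7 = 2601 mod 7 = 4 -> Friday (Mon=0 ... Sun=6)
Days before February (Jan): 31; February 1 index = (4 + 31) mod 7 = 0 -> Monday
First Friday is February 5
Fridays: 5, 12, 19, 26

4 Fridays


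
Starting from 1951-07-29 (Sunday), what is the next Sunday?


Current: Sunday
Target: Sunday
Days ahead: 7

Next Sunday: 1951-08-05


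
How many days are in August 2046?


August 2046

31 days


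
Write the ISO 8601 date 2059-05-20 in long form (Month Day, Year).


ISO 2059-05-20 parses as year=2059, month=05, day=20
Month 5 -> May

May 20, 2059


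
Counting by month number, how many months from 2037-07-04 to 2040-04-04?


From July 2037 to April 2040
3 years * 12 = 36 months, minus 3 months = 33

33 months


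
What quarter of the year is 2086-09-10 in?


Month: September (month 9)
Q1: Jan-Mar, Q2: Apr-Jun, Q3: Jul-Sep, Q4: Oct-Dec

Q3


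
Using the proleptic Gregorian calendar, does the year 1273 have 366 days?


Gregorian leap year rule: divisible by 4, but not by 100, unless also by 400.
1273 is not divisible by 4 -> not a leap year

No


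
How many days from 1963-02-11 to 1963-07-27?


From 1963-02-11 to 1963-07-27
1963-02-11: days before February = 31; day of year = 31 + 11 = 42
1963-07-27: days before July = 31 + 28 + 31 + 30 + 31 + 30 = 181 (1963 is not a leap year); day of year = 181 + 27 = 208
Same year: 208 - 42 = 166

166 days


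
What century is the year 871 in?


Century = (year - 1) // 100 + 1
= (871 - 1) // 100 + 1
= 870 // 100 + 1
= 8 + 1

9th century


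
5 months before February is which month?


February is month 2
2 - 5 = -3; wrap: -3 + 12 = 9

September


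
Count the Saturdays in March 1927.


March 1927 has 31 days
Anchor: Jan 1, 1927. With p = 1927 - 1 = 1926: (p + p//4 - p//100 + p//400) mod 7 = (1926 + 481 - 19 + 4) mod 7 = 2392 mod 7 = 5 -> Saturday (Mon=0 ... Sun=6)
Days before March (Jan-Feb): 59; March 1 index = (5 + 59) mod 7 = 1 -> Tuesday
First Saturday is March 5
Saturdays: 5, 12, 19, 26

4 Saturdays
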